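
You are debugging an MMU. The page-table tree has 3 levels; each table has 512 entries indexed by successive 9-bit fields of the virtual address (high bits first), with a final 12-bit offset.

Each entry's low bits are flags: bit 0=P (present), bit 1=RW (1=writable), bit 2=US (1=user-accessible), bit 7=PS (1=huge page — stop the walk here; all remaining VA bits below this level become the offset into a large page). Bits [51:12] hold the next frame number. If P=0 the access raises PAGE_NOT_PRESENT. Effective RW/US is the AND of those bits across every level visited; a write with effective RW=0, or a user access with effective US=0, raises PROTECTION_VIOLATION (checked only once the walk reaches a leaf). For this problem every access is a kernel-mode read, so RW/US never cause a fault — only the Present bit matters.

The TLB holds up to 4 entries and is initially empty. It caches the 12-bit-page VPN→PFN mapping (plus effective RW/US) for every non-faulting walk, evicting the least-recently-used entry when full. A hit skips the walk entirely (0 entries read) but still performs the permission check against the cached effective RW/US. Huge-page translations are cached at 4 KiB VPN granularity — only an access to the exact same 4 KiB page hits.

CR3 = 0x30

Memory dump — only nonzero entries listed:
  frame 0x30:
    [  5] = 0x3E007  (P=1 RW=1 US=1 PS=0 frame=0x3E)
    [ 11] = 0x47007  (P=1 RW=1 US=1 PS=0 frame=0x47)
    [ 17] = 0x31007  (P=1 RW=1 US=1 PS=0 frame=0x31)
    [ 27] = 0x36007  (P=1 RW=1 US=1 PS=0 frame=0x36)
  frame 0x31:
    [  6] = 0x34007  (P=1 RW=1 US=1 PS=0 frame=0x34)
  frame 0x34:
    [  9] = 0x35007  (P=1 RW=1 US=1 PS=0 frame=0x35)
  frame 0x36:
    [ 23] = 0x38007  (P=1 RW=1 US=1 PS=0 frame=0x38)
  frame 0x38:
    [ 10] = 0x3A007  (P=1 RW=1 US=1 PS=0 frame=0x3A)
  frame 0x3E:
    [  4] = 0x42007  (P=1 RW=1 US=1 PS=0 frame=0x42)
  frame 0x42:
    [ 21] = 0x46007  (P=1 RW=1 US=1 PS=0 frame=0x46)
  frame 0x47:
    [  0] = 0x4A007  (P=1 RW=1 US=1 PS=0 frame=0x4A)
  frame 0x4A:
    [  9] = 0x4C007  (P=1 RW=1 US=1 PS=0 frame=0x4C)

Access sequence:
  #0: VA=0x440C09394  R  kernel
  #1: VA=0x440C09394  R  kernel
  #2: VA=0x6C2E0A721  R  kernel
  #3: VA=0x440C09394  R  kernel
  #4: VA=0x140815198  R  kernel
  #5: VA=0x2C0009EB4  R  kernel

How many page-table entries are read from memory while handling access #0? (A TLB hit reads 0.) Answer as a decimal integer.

Per-access translation:
#0 VA=0x440C09394 (r,kernel):
  lvl0: tbl 0x30, slot 17 ⇒ 0x31007 (P1/RW1/US1/PS0)
  lvl1: tbl 0x31, slot 6 ⇒ 0x34007 (P1/RW1/US1/PS0)
  lvl2: tbl 0x34, slot 9 ⇒ 0x35007 (P1/RW1/US1/PS0)
  ✓ 0x35394  — 3 lookups
#1 VA=0x440C09394 (r,kernel):
  TLB hit vpn=0x440C09 → PA=0x35394
#2 VA=0x6C2E0A721 (r,kernel):
  lvl0: tbl 0x30, slot 27 ⇒ 0x36007 (P1/RW1/US1/PS0)
  lvl1: tbl 0x36, slot 23 ⇒ 0x38007 (P1/RW1/US1/PS0)
  lvl2: tbl 0x38, slot 10 ⇒ 0x3A007 (P1/RW1/US1/PS0)
  ✓ 0x3A721  — 3 lookups
#3 VA=0x440C09394 (r,kernel):
  TLB hit vpn=0x440C09 → PA=0x35394
#4 VA=0x140815198 (r,kernel):
  lvl0: tbl 0x30, slot 5 ⇒ 0x3E007 (P1/RW1/US1/PS0)
  lvl1: tbl 0x3E, slot 4 ⇒ 0x42007 (P1/RW1/US1/PS0)
  lvl2: tbl 0x42, slot 21 ⇒ 0x46007 (P1/RW1/US1/PS0)
  ✓ 0x46198  — 3 lookups
#5 VA=0x2C0009EB4 (r,kernel):
  lvl0: tbl 0x30, slot 11 ⇒ 0x47007 (P1/RW1/US1/PS0)
  lvl1: tbl 0x47, slot 0 ⇒ 0x4A007 (P1/RW1/US1/PS0)
  lvl2: tbl 0x4A, slot 9 ⇒ 0x4C007 (P1/RW1/US1/PS0)
  ✓ 0x4CEB4  — 3 lookups

Entries read for #0: 3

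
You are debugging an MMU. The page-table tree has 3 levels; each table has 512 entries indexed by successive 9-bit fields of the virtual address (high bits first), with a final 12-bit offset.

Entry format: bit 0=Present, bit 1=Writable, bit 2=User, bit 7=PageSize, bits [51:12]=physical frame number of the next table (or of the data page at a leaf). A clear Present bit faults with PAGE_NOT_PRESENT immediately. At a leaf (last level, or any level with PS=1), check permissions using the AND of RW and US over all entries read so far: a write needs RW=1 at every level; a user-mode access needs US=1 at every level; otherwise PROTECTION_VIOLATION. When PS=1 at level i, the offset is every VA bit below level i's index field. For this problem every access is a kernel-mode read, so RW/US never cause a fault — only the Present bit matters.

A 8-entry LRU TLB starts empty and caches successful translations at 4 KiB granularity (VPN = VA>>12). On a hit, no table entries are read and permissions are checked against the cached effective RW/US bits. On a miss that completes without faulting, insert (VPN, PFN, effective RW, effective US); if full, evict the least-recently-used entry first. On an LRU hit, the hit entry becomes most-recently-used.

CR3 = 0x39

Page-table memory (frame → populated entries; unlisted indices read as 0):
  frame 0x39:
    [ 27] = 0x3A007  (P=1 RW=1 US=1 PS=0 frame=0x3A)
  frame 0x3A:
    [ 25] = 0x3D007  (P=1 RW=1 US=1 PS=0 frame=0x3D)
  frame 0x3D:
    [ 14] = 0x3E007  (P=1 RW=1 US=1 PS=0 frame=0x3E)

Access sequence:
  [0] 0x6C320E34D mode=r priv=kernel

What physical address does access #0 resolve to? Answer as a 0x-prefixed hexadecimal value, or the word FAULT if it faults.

Per-access translation:
#0 VA=0x6C320E34D (r,kernel):
  lvl0: tbl 0x39, slot 27 ⇒ 0x3A007 (P1/RW1/US1/PS0)
  lvl1: tbl 0x3A, slot 25 ⇒ 0x3D007 (P1/RW1/US1/PS0)
  lvl2: tbl 0x3D, slot 14 ⇒ 0x3E007 (P1/RW1/US1/PS0)
  → PA=0x3E34D  (3 entries read)

Access #0 PA: 0x3E34D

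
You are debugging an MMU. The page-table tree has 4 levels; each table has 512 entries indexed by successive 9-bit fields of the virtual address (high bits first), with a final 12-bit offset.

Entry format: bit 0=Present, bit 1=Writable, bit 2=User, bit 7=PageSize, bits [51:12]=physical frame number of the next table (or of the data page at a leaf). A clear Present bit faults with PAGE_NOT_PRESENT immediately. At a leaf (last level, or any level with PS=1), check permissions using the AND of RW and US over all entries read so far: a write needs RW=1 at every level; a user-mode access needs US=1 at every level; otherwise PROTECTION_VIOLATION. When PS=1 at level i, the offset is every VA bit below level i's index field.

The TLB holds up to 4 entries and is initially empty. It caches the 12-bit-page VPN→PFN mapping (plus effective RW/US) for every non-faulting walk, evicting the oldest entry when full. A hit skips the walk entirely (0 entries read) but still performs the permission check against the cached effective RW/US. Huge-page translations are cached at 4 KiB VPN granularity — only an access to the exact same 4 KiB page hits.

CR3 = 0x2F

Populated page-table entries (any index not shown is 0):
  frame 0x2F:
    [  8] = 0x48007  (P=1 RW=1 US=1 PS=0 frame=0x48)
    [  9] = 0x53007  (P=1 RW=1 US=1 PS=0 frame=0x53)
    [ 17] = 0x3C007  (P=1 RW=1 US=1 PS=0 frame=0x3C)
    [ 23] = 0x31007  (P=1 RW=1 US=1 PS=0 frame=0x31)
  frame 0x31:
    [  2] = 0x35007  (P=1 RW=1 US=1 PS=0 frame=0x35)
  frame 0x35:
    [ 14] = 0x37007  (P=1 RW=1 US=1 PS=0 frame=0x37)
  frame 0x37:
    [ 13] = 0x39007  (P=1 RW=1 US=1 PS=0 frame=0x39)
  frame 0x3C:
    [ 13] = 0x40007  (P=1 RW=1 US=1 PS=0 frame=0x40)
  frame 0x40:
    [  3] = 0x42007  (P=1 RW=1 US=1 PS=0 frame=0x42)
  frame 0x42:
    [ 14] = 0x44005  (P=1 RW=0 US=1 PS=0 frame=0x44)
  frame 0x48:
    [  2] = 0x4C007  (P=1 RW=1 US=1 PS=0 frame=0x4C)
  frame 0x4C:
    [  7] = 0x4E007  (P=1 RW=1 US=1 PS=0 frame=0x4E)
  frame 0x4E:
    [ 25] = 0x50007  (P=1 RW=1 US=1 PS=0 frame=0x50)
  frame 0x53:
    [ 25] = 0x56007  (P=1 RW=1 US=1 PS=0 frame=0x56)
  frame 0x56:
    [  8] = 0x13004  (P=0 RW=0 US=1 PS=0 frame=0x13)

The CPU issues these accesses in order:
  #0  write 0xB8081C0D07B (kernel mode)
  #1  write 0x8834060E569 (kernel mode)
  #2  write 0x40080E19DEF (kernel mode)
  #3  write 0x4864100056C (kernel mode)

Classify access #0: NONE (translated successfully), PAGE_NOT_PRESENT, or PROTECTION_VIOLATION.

Trace:
#0 VA=0xB8081C0D07B (w,kernel):
  lvl0: tbl 0x2F, slot 23 ⇒ 0x31007 (P1/RW1/US1/PS0)
  lvl1: tbl 0x31, slot 2 ⇒ 0x35007 (P1/RW1/US1/PS0)
  lvl2: tbl 0x35, slot 14 ⇒ 0x37007 (P1/RW1/US1/PS0)
  lvl3: tbl 0x37, slot 13 ⇒ 0x39007 (P1/RW1/US1/PS0)
  → PA=0x3907B  (4 entries read)
#1 VA=0x8834060E569 (w,kernel):
  lvl0: tbl 0x2F, slot 17 ⇒ 0x3C007 (P1/RW1/US1/PS0)
  lvl1: tbl 0x3C, slot 13 ⇒ 0x40007 (P1/RW1/US1/PS0)
  lvl2: tbl 0x40, slot 3 ⇒ 0x42007 (P1/RW1/US1/PS0)
  lvl3: tbl 0x42, slot 14 ⇒ 0x44005 (P1/RW0/US1/PS0)
  ✗ PROTECTION_VIOLATION  [4 reads]
#2 VA=0x40080E19DEF (w,kernel):
  lvl0: tbl 0x2F, slot 8 ⇒ 0x48007 (P1/RW1/US1/PS0)
  lvl1: tbl 0x48, slot 2 ⇒ 0x4C007 (P1/RW1/US1/PS0)
  lvl2: tbl 0x4C, slot 7 ⇒ 0x4E007 (P1/RW1/US1/PS0)
  lvl3: tbl 0x4E, slot 25 ⇒ 0x50007 (P1/RW1/US1/PS0)
  → PA=0x50DEF  (4 entries read)
#3 VA=0x4864100056C (w,kernel):
  lvl0: tbl 0x2F, slot 9 ⇒ 0x53007 (P1/RW1/US1/PS0)
  lvl1: tbl 0x53, slot 25 ⇒ 0x56007 (P1/RW1/US1/PS0)
  lvl2: tbl 0x56, slot 8 ⇒ 0x13004 (P0/RW0/US1/PS0)
  ✗ PAGE_NOT_PRESENT  [3 reads]

Access #0 fault: NONE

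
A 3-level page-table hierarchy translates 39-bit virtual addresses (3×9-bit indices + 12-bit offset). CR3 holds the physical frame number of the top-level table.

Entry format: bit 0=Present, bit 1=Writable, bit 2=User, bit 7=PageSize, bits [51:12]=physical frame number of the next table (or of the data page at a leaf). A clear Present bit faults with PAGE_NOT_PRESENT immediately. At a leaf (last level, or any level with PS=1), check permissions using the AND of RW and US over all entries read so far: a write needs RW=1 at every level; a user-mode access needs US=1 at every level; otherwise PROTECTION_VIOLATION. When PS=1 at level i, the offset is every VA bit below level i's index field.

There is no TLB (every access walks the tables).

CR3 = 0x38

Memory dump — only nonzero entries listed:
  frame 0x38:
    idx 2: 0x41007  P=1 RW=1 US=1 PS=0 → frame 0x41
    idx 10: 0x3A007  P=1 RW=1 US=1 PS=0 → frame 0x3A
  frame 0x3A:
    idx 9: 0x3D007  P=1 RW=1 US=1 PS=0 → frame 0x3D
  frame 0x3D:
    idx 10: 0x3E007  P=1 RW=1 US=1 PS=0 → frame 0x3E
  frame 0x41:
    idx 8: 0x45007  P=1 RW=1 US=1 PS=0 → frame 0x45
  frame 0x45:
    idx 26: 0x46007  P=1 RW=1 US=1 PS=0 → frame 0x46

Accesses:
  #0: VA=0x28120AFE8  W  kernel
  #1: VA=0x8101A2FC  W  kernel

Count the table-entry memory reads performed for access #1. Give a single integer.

Trace:
#0 VA=0x28120AFE8 (w,kernel):
  L0 @0x38[10] → 0x3A007  P=1,RW=1,US=1,PS=0
  L1 @0x3A[9] → 0x3D007  P=1,RW=1,US=1,PS=0
  L2 @0x3D[10] → 0x3E007  P=1,RW=1,US=1,PS=0
  ✓ 0x3EFE8  — 3 lookups
#1 VA=0x8101A2FC (w,kernel):
  L0 @0x38[2] → 0x41007  P=1,RW=1,US=1,PS=0
  L1 @0x41[8] → 0x45007  P=1,RW=1,US=1,PS=0
  L2 @0x45[26] → 0x46007  P=1,RW=1,US=1,PS=0
  ✓ 0x462FC  — 3 lookups

Entries read for #1: 3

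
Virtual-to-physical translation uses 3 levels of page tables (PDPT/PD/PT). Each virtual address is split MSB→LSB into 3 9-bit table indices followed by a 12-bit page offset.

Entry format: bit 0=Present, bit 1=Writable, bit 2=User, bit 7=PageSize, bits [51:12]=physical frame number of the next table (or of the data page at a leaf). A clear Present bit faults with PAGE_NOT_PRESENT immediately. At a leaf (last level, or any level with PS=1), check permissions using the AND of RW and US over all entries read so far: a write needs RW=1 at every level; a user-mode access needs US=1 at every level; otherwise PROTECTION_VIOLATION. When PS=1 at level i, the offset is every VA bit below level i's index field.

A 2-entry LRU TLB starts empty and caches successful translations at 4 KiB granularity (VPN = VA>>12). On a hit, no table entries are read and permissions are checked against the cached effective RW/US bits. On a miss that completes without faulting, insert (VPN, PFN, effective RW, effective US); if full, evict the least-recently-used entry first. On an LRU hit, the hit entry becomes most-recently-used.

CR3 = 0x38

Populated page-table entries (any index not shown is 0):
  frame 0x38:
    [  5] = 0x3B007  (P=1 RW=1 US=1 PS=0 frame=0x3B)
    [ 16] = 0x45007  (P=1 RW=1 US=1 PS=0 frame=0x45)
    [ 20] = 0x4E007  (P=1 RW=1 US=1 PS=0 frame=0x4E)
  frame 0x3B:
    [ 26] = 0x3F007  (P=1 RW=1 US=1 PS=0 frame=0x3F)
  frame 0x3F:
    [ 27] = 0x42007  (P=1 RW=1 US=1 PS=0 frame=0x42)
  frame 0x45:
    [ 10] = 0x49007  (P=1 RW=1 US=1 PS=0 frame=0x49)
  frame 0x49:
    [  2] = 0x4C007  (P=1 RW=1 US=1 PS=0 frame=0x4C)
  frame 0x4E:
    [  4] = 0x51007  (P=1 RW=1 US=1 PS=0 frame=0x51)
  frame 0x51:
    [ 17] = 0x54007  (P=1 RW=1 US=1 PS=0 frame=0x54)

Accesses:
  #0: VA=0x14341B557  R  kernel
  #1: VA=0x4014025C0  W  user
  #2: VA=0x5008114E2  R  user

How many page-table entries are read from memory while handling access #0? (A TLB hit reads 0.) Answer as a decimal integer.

Trace:
#0 VA=0x14341B557 (r,kernel):
  [0] read 0x38 idx=5: raw=0x3B007 flags P=1 W=1 U=1 S=0
  [1] read 0x3B idx=26: raw=0x3F007 flags P=1 W=1 U=1 S=0
  [2] read 0x3F idx=27: raw=0x42007 flags P=1 W=1 U=1 S=0
  ⇒ phys 0x42557  [3 reads]
#1 VA=0x4014025C0 (w,user):
  [0] read 0x38 idx=16: raw=0x45007 flags P=1 W=1 U=1 S=0
  [1] read 0x45 idx=10: raw=0x49007 flags P=1 W=1 U=1 S=0
  [2] read 0x49 idx=2: raw=0x4C007 flags P=1 W=1 U=1 S=0
  ⇒ phys 0x4C5C0  [3 reads]
#2 VA=0x5008114E2 (r,user):
  [0] read 0x38 idx=20: raw=0x4E007 flags P=1 W=1 U=1 S=0
  [1] read 0x4E idx=4: raw=0x51007 flags P=1 W=1 U=1 S=0
  [2] read 0x51 idx=17: raw=0x54007 flags P=1 W=1 U=1 S=0
  ⇒ phys 0x544E2  [3 reads]

Entries read for #0: 3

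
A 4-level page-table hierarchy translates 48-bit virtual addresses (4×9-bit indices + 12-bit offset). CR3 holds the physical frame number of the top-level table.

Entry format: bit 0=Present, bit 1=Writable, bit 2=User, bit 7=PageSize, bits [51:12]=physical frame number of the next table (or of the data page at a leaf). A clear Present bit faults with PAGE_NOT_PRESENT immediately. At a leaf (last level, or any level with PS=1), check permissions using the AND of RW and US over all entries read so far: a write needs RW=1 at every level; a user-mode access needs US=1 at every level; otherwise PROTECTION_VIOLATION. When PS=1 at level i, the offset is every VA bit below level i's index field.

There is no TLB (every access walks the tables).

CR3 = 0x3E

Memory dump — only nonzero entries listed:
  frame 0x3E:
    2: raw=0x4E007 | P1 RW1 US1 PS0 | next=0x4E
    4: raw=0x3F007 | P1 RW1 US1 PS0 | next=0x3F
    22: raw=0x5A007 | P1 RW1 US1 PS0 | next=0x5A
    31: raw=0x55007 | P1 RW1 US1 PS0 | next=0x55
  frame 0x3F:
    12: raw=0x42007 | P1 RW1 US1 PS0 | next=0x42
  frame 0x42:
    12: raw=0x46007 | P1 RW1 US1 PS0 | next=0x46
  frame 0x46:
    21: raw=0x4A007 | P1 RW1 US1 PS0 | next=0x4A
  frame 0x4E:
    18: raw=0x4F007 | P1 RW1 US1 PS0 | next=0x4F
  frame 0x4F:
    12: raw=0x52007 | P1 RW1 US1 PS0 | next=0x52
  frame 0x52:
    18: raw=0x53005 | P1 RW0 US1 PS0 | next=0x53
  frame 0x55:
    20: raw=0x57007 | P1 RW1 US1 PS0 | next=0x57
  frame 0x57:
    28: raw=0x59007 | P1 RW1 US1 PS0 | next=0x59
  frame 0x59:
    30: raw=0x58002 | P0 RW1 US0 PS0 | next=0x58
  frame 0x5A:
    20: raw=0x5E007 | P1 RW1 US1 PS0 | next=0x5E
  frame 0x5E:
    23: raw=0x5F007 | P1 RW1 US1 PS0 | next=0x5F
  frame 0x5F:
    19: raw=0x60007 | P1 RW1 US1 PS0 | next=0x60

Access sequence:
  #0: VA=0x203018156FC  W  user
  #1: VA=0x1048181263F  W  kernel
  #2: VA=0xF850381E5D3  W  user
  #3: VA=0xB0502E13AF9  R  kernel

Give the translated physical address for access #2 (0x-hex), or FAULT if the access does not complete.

Per-access translation:
#0 VA=0x203018156FC (w,user):
  L0: frame=0x3E idx=4 entry=0x3F007 [P=1 RW=1 US=1 PS=0]
  L1: frame=0x3F idx=12 entry=0x42007 [P=1 RW=1 US=1 PS=0]
  L2: frame=0x42 idx=12 entry=0x46007 [P=1 RW=1 US=1 PS=0]
  L3: frame=0x46 idx=21 entry=0x4A007 [P=1 RW=1 US=1 PS=0]
  ✓ 0x4A6FC  — 4 lookups
#1 VA=0x1048181263F (w,kernel):
  L0: frame=0x3E idx=2 entry=0x4E007 [P=1 RW=1 US=1 PS=0]
  L1: frame=0x4E idx=18 entry=0x4F007 [P=1 RW=1 US=1 PS=0]
  L2: frame=0x4F idx=12 entry=0x52007 [P=1 RW=1 US=1 PS=0]
  L3: frame=0x52 idx=18 entry=0x53005 [P=1 RW=0 US=1 PS=0]
  ✗ PROTECTION_VIOLATION  [4 reads]
#2 VA=0xF850381E5D3 (w,user):
  L0: frame=0x3E idx=31 entry=0x55007 [P=1 RW=1 US=1 PS=0]
  L1: frame=0x55 idx=20 entry=0x57007 [P=1 RW=1 US=1 PS=0]
  L2: frame=0x57 idx=28 entry=0x59007 [P=1 RW=1 US=1 PS=0]
  L3: frame=0x59 idx=30 entry=0x58002 [P=0 RW=1 US=0 PS=0]
  ✗ PAGE_NOT_PRESENT  [4 reads]
#3 VA=0xB0502E13AF9 (r,kernel):
  L0: frame=0x3E idx=22 entry=0x5A007 [P=1 RW=1 US=1 PS=0]
  L1: frame=0x5A idx=20 entry=0x5E007 [P=1 RW=1 US=1 PS=0]
  L2: frame=0x5E idx=23 entry=0x5F007 [P=1 RW=1 US=1 PS=0]
  L3: frame=0x5F idx=19 entry=0x60007 [P=1 RW=1 US=1 PS=0]
  ✓ 0x60AF9  — 4 lookups

Access #2 PA: FAULT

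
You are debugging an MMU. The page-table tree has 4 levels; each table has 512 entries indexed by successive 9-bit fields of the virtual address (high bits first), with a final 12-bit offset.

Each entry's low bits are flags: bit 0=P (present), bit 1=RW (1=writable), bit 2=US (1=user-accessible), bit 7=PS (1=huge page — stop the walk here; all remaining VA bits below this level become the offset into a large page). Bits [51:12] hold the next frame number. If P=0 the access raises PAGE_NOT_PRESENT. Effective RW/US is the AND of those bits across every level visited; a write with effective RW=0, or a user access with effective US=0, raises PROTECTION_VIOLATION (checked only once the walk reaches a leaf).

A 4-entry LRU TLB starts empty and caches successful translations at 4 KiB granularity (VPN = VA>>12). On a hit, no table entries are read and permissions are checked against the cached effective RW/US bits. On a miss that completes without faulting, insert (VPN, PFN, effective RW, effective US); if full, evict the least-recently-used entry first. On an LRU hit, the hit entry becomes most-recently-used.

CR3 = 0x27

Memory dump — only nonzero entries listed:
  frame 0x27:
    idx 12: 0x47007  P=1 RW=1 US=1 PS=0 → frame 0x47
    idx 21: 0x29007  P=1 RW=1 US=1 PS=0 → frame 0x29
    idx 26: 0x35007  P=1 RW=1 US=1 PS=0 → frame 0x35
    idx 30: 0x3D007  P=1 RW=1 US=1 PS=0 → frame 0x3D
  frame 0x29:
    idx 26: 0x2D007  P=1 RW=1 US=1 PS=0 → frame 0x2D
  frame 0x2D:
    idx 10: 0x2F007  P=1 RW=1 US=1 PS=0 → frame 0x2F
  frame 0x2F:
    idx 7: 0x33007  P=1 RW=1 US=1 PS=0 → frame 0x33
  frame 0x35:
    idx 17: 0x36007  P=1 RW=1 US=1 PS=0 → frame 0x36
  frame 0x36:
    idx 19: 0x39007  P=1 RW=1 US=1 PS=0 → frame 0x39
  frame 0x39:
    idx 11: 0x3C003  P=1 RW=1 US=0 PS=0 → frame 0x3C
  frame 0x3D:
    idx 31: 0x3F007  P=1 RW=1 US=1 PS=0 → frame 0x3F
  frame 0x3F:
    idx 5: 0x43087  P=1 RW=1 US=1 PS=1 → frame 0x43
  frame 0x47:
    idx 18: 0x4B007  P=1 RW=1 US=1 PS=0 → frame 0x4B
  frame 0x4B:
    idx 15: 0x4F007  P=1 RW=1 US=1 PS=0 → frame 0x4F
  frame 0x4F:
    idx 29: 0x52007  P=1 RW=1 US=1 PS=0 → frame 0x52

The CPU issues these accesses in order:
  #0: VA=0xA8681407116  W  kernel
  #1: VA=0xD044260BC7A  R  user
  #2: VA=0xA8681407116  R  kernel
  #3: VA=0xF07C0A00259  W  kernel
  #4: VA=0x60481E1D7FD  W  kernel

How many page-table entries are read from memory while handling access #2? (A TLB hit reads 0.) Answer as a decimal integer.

Per-access translation:
#0 VA=0xA8681407116 (w,kernel):
  L0: frame=0x27 idx=21 entry=0x29007 [P=1 RW=1 US=1 PS=0]
  L1: frame=0x29 idx=26 entry=0x2D007 [P=1 RW=1 US=1 PS=0]
  L2: frame=0x2D idx=10 entry=0x2F007 [P=1 RW=1 US=1 PS=0]
  L3: frame=0x2F idx=7 entry=0x33007 [P=1 RW=1 US=1 PS=0]
  ⇒ phys 0x33116  [4 reads]
#1 VA=0xD044260BC7A (r,user):
  L0: frame=0x27 idx=26 entry=0x35007 [P=1 RW=1 US=1 PS=0]
  L1: frame=0x35 idx=17 entry=0x36007 [P=1 RW=1 US=1 PS=0]
  L2: frame=0x36 idx=19 entry=0x39007 [P=1 RW=1 US=1 PS=0]
  L3: frame=0x39 idx=11 entry=0x3C003 [P=1 RW=1 US=0 PS=0]
  ✗ PROTECTION_VIOLATION  [4 reads]
#2 VA=0xA8681407116 (r,kernel):
  TLB hit vpn=0xA8681407 → PA=0x33116
#3 VA=0xF07C0A00259 (w,kernel):
  L0: frame=0x27 idx=30 entry=0x3D007 [P=1 RW=1 US=1 PS=0]
  L1: frame=0x3D idx=31 entry=0x3F007 [P=1 RW=1 US=1 PS=0]
  L2: frame=0x3F idx=5 entry=0x43087 [P=1 RW=1 US=1 PS=1]
  ⇒ phys 0x43259 (huge @L2)  [3 reads]
#4 VA=0x60481E1D7FD (w,kernel):
  L0: frame=0x27 idx=12 entry=0x47007 [P=1 RW=1 US=1 PS=0]
  L1: frame=0x47 idx=18 entry=0x4B007 [P=1 RW=1 US=1 PS=0]
  L2: frame=0x4B idx=15 entry=0x4F007 [P=1 RW=1 US=1 PS=0]
  L3: frame=0x4F idx=29 entry=0x52007 [P=1 RW=1 US=1 PS=0]
  ⇒ phys 0x527FD  [4 reads]

Entries read for #2: 0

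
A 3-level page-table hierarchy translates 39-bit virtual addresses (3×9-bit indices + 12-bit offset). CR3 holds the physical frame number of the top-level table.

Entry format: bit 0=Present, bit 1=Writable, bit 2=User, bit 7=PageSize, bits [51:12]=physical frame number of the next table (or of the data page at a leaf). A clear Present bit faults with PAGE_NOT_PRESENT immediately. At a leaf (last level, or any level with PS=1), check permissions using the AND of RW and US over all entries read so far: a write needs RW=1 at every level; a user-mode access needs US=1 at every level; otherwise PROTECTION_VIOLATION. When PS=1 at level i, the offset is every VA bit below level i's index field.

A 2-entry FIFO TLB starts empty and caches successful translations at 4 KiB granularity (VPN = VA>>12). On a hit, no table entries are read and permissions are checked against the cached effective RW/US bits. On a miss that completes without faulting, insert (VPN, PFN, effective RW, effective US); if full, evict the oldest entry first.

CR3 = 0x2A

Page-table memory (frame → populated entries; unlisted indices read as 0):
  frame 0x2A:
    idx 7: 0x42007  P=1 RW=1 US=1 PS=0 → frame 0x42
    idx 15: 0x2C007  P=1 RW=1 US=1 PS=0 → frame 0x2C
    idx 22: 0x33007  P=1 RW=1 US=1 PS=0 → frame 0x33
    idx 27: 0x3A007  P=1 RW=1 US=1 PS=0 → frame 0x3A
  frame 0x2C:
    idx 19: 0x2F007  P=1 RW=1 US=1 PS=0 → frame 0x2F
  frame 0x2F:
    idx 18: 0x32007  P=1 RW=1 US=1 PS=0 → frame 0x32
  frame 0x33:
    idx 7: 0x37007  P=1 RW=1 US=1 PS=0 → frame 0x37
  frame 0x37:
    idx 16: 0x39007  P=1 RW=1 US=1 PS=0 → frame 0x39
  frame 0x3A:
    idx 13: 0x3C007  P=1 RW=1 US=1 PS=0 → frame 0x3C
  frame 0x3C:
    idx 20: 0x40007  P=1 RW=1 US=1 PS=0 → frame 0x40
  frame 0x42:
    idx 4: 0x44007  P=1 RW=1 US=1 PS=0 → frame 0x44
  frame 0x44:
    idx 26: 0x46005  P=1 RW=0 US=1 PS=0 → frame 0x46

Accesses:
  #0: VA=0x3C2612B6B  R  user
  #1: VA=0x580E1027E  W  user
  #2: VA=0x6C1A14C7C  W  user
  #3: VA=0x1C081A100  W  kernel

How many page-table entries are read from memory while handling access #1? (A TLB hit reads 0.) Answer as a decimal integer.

Per-access translation:
#0 VA=0x3C2612B6B (r,user):
  L0: frame=0x2A idx=15 entry=0x2C007 [P=1 RW=1 US=1 PS=0]
  L1: frame=0x2C idx=19 entry=0x2F007 [P=1 RW=1 US=1 PS=0]
  L2: frame=0x2F idx=18 entry=0x32007 [P=1 RW=1 US=1 PS=0]
  ✓ 0x32B6B  — 3 lookups
#1 VA=0x580E1027E (w,user):
  L0: frame=0x2A idx=22 entry=0x33007 [P=1 RW=1 US=1 PS=0]
  L1: frame=0x33 idx=7 entry=0x37007 [P=1 RW=1 US=1 PS=0]
  L2: frame=0x37 idx=16 entry=0x39007 [P=1 RW=1 US=1 PS=0]
  ✓ 0x3927E  — 3 lookups
#2 VA=0x6C1A14C7C (w,user):
  L0: frame=0x2A idx=27 entry=0x3A007 [P=1 RW=1 US=1 PS=0]
  L1: frame=0x3A idx=13 entry=0x3C007 [P=1 RW=1 US=1 PS=0]
  L2: frame=0x3C idx=20 entry=0x40007 [P=1 RW=1 US=1 PS=0]
  ✓ 0x40C7C  — 3 lookups
#3 VA=0x1C081A100 (w,kernel):
  L0: frame=0x2A idx=7 entry=0x42007 [P=1 RW=1 US=1 PS=0]
  L1: frame=0x42 idx=4 entry=0x44007 [P=1 RW=1 US=1 PS=0]
  L2: frame=0x44 idx=26 entry=0x46005 [P=1 RW=0 US=1 PS=0]
  ⇒ fault: PROTECTION_VIOLATION  — 3 lookups

Entries read for #1: 3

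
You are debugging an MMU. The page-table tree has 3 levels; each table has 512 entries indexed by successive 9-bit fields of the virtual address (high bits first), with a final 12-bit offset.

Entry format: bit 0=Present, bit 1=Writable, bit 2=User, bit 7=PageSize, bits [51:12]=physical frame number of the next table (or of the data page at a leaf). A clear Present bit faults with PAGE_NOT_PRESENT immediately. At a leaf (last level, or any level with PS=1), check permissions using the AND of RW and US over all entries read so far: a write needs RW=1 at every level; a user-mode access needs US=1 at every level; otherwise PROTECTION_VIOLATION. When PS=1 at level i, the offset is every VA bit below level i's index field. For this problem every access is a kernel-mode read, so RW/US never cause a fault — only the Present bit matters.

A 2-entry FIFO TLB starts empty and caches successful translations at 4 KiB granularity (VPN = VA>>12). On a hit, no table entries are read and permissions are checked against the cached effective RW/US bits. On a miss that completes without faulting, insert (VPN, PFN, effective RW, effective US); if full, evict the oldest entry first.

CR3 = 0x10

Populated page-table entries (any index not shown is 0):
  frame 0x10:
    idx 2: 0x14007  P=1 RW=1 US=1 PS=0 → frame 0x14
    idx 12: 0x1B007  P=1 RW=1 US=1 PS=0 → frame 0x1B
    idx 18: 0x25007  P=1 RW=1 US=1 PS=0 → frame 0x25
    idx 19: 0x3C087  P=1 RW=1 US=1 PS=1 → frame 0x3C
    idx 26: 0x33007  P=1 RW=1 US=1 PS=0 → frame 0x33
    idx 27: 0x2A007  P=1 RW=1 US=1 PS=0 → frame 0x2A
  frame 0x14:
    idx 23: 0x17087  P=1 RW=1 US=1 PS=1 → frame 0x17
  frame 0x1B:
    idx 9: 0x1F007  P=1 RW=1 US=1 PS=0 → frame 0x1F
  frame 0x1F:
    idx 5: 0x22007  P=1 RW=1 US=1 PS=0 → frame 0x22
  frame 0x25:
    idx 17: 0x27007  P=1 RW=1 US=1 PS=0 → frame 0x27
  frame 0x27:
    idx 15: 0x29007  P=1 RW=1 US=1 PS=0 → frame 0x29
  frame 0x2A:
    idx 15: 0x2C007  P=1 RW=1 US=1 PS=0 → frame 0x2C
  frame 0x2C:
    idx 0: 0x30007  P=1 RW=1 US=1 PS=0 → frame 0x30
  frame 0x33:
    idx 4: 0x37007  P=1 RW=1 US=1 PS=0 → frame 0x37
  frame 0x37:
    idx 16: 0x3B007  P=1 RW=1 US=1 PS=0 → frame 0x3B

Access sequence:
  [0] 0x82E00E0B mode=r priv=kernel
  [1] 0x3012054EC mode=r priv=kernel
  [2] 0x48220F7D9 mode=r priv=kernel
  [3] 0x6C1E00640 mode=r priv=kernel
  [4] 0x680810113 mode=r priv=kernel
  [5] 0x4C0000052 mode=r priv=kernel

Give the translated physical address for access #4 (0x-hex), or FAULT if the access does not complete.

Walk each access:
#0 VA=0x82E00E0B (r,kernel):
  L0 @0x10[2] → 0x14007  P=1,RW=1,US=1,PS=0
  L1 @0x14[23] → 0x17087  P=1,RW=1,US=1,PS=1
  ✓ 0x17E0B (huge @L1)  — 2 lookups
#1 VA=0x3012054EC (r,kernel):
  L0 @0x10[12] → 0x1B007  P=1,RW=1,US=1,PS=0
  L1 @0x1B[9] → 0x1F007  P=1,RW=1,US=1,PS=0
  L2 @0x1F[5] → 0x22007  P=1,RW=1,US=1,PS=0
  ✓ 0x224EC  — 3 lookups
#2 VA=0x48220F7D9 (r,kernel):
  L0 @0x10[18] → 0x25007  P=1,RW=1,US=1,PS=0
  L1 @0x25[17] → 0x27007  P=1,RW=1,US=1,PS=0
  L2 @0x27[15] → 0x29007  P=1,RW=1,US=1,PS=0
  ✓ 0x297D9  — 3 lookups
#3 VA=0x6C1E00640 (r,kernel):
  L0 @0x10[27] → 0x2A007  P=1,RW=1,US=1,PS=0
  L1 @0x2A[15] → 0x2C007  P=1,RW=1,US=1,PS=0
  L2 @0x2C[0] → 0x30007  P=1,RW=1,US=1,PS=0
  ✓ 0x30640  — 3 lookups
#4 VA=0x680810113 (r,kernel):
  L0 @0x10[26] → 0x33007  P=1,RW=1,US=1,PS=0
  L1 @0x33[4] → 0x37007  P=1,RW=1,US=1,PS=0
  L2 @0x37[16] → 0x3B007  P=1,RW=1,US=1,PS=0
  ✓ 0x3B113  — 3 lookups
#5 VA=0x4C0000052 (r,kernel):
  L0 @0x10[19] → 0x3C087  P=1,RW=1,US=1,PS=1
  ✓ 0x3C052 (huge @L0)  — 1 lookups

Access #4 PA: 0x3B113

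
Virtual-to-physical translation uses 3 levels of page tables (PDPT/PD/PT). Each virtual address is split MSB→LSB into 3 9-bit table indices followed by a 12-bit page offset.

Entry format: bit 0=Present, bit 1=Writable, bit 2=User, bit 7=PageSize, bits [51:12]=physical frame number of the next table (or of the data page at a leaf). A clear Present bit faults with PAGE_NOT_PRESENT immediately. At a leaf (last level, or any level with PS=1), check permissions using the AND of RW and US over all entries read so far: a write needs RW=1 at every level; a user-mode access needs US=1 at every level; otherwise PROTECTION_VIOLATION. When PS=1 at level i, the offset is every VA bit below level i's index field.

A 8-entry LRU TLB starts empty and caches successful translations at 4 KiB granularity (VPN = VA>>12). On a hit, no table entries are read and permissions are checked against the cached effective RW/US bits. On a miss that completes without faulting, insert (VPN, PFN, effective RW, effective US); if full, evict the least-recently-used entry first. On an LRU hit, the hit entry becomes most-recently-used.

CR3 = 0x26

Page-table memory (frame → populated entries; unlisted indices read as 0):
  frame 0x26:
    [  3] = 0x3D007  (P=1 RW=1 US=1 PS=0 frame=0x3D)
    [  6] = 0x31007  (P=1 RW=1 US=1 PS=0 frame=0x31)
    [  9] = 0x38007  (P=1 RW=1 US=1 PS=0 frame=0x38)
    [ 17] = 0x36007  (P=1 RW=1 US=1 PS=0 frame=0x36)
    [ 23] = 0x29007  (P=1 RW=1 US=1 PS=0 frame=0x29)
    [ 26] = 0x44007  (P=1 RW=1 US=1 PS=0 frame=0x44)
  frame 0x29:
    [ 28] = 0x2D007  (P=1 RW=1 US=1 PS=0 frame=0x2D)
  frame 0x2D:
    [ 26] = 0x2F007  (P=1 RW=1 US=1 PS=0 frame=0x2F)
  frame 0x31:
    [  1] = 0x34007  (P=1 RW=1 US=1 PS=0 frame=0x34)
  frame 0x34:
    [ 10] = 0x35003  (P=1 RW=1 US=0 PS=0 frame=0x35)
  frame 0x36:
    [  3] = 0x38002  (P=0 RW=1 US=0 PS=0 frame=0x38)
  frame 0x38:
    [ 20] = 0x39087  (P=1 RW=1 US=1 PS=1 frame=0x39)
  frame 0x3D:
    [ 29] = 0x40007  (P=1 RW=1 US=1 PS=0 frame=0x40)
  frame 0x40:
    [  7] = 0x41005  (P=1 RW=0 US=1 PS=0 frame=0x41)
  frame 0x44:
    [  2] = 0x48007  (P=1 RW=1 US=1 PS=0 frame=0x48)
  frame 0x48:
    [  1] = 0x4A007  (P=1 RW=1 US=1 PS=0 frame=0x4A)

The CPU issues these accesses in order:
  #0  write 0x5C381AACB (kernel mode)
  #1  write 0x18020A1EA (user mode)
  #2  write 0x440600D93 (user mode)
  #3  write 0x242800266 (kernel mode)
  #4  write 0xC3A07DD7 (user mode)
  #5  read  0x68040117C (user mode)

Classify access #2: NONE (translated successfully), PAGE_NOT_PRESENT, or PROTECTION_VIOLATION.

Per-access translation:
#0 VA=0x5C381AACB (w,kernel):
  [0] read 0x26 idx=23: raw=0x29007 flags P=1 W=1 U=1 S=0
  [1] read 0x29 idx=28: raw=0x2D007 flags P=1 W=1 U=1 S=0
  [2] read 0x2D idx=26: raw=0x2F007 flags P=1 W=1 U=1 S=0
  → PA=0x2FACB  (3 entries read)
#1 VA=0x18020A1EA (w,user):
  [0] read 0x26 idx=6: raw=0x31007 flags P=1 W=1 U=1 S=0
  [1] read 0x31 idx=1: raw=0x34007 flags P=1 W=1 U=1 S=0
  [2] read 0x34 idx=10: raw=0x35003 flags P=1 W=1 U=0 S=0
  ✗ PROTECTION_VIOLATION  [3 reads]
#2 VA=0x440600D93 (w,user):
  [0] read 0x26 idx=17: raw=0x36007 flags P=1 W=1 U=1 S=0
  [1] read 0x36 idx=3: raw=0x38002 flags P=0 W=1 U=0 S=0
  ✗ PAGE_NOT_PRESENT  [2 reads]
#3 VA=0x242800266 (w,kernel):
  [0] read 0x26 idx=9: raw=0x38007 flags P=1 W=1 U=1 S=0
  [1] read 0x38 idx=20: raw=0x39087 flags P=1 W=1 U=1 S=1
  → PA=0x39266 (huge @L1)  (2 entries read)
#4 VA=0xC3A07DD7 (w,user):
  [0] read 0x26 idx=3: raw=0x3D007 flags P=1 W=1 U=1 S=0
  [1] read 0x3D idx=29: raw=0x40007 flags P=1 W=1 U=1 S=0
  [2] read 0x40 idx=7: raw=0x41005 flags P=1 W=0 U=1 S=0
  ✗ PROTECTION_VIOLATION  [3 reads]
#5 VA=0x68040117C (r,user):
  [0] read 0x26 idx=26: raw=0x44007 flags P=1 W=1 U=1 S=0
  [1] read 0x44 idx=2: raw=0x48007 flags P=1 W=1 U=1 S=0
  [2] read 0x48 idx=1: raw=0x4A007 flags P=1 W=1 U=1 S=0
  → PA=0x4A17C  (3 entries read)

Access #2 fault: PAGE_NOT_PRESENT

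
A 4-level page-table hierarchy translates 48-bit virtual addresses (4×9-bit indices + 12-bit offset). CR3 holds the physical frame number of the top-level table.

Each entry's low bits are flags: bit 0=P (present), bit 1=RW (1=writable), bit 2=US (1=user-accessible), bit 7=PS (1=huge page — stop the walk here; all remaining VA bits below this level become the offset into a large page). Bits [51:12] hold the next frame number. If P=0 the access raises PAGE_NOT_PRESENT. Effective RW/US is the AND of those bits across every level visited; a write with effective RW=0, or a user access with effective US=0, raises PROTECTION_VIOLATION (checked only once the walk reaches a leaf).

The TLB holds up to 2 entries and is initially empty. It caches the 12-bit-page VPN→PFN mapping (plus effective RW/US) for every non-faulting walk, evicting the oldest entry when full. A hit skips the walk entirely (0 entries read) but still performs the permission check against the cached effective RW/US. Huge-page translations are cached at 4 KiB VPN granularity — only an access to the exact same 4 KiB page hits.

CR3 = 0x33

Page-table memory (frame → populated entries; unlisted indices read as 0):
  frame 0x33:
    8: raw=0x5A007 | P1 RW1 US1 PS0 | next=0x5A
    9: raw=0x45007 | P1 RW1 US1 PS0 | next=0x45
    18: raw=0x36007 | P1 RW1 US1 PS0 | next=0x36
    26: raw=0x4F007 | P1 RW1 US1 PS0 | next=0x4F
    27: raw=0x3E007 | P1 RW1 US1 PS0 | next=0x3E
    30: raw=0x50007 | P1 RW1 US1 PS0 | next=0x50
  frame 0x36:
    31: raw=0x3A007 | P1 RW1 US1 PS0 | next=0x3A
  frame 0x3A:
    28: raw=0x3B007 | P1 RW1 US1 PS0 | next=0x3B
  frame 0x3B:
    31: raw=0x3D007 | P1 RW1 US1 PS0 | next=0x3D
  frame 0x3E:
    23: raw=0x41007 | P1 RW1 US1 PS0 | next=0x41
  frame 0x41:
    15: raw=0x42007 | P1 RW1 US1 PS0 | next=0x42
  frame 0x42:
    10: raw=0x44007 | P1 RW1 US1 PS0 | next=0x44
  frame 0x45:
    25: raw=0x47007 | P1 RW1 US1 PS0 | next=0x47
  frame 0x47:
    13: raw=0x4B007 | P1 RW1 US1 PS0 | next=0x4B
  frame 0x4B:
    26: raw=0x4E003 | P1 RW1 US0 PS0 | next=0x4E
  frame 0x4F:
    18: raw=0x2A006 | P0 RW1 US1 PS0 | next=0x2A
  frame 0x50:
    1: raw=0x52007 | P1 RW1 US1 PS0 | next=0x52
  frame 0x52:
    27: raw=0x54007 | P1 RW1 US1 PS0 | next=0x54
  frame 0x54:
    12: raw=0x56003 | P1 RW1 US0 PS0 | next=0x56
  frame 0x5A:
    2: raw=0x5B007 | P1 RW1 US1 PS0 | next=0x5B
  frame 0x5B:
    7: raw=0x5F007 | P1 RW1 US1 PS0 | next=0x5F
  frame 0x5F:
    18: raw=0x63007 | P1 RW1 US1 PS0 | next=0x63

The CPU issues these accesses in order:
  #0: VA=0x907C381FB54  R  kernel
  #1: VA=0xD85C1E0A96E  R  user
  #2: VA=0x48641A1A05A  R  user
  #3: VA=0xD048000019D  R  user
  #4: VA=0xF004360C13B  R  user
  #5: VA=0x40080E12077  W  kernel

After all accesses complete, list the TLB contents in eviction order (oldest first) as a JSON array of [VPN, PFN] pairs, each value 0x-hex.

Walk each access:
#0 VA=0x907C381FB54 (r,kernel):
  L0 @0x33[18] → 0x36007  P=1,RW=1,US=1,PS=0
  L1 @0x36[31] → 0x3A007  P=1,RW=1,US=1,PS=0
  L2 @0x3A[28] → 0x3B007  P=1,RW=1,US=1,PS=0
  L3 @0x3B[31] → 0x3D007  P=1,RW=1,US=1,PS=0
  → PA=0x3DB54  (4 entries read)
#1 VA=0xD85C1E0A96E (r,user):
  L0 @0x33[27] → 0x3E007  P=1,RW=1,US=1,PS=0
  L1 @0x3E[23] → 0x41007  P=1,RW=1,US=1,PS=0
  L2 @0x41[15] → 0x42007  P=1,RW=1,US=1,PS=0
  L3 @0x42[10] → 0x44007  P=1,RW=1,US=1,PS=0
  → PA=0x4496E  (4 entries read)
#2 VA=0x48641A1A05A (r,user):
  L0 @0x33[9] → 0x45007  P=1,RW=1,US=1,PS=0
  L1 @0x45[25] → 0x47007  P=1,RW=1,US=1,PS=0
  L2 @0x47[13] → 0x4B007  P=1,RW=1,US=1,PS=0
  L3 @0x4B[26] → 0x4E003  P=1,RW=1,US=0,PS=0
  ⇒ fault: PROTECTION_VIOLATION  — 4 lookups
#3 VA=0xD048000019D (r,user):
  L0 @0x33[26] → 0x4F007  P=1,RW=1,US=1,PS=0
  L1 @0x4F[18] → 0x2A006  P=0,RW=1,US=1,PS=0
  ⇒ fault: PAGE_NOT_PRESENT  — 2 lookups
#4 VA=0xF004360C13B (r,user):
  L0 @0x33[30] → 0x50007  P=1,RW=1,US=1,PS=0
  L1 @0x50[1] → 0x52007  P=1,RW=1,US=1,PS=0
  L2 @0x52[27] → 0x54007  P=1,RW=1,US=1,PS=0
  L3 @0x54[12] → 0x56003  P=1,RW=1,US=0,PS=0
  ⇒ fault: PROTECTION_VIOLATION  — 4 lookups
#5 VA=0x40080E12077 (w,kernel):
  L0 @0x33[8] → 0x5A007  P=1,RW=1,US=1,PS=0
  L1 @0x5A[2] → 0x5B007  P=1,RW=1,US=1,PS=0
  L2 @0x5B[7] → 0x5F007  P=1,RW=1,US=1,PS=0
  L3 @0x5F[18] → 0x63007  P=1,RW=1,US=1,PS=0
  → PA=0x63077  (4 entries read)

TLB: [["0xD85C1E0A", "0x44"], ["0x40080E12", "0x63"]]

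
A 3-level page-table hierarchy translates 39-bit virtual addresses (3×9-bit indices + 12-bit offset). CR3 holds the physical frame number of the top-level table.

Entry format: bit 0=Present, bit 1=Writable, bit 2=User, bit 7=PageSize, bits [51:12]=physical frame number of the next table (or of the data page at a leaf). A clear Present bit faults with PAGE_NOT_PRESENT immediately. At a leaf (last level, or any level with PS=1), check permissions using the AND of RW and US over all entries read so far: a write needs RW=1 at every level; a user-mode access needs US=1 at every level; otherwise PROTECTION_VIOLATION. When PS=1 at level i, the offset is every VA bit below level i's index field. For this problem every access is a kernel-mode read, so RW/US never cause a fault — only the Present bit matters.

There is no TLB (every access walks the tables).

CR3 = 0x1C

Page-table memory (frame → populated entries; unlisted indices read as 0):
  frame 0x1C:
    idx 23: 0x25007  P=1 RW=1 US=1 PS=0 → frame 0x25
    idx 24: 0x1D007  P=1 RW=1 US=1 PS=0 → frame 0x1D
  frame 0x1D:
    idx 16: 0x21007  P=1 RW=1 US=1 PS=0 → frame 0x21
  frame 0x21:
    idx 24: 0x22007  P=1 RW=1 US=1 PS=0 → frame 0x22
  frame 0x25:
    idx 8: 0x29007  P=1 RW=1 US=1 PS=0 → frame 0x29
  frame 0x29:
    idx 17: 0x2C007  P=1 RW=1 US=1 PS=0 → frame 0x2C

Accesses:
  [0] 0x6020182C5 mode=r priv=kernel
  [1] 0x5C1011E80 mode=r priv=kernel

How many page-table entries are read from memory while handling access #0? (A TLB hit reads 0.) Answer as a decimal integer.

Per-access translation:
#0 VA=0x6020182C5 (r,kernel):
  lvl0: tbl 0x1C, slot 24 ⇒ 0x1D007 (P1/RW1/US1/PS0)
  lvl1: tbl 0x1D, slot 16 ⇒ 0x21007 (P1/RW1/US1/PS0)
  lvl2: tbl 0x21, slot 24 ⇒ 0x22007 (P1/RW1/US1/PS0)
  → PA=0x222C5  (3 entries read)
#1 VA=0x5C1011E80 (r,kernel):
  lvl0: tbl 0x1C, slot 23 ⇒ 0x25007 (P1/RW1/US1/PS0)
  lvl1: tbl 0x25, slot 8 ⇒ 0x29007 (P1/RW1/US1/PS0)
  lvl2: tbl 0x29, slot 17 ⇒ 0x2C007 (P1/RW1/US1/PS0)
  → PA=0x2CE80  (3 entries read)

Entries read for #0: 3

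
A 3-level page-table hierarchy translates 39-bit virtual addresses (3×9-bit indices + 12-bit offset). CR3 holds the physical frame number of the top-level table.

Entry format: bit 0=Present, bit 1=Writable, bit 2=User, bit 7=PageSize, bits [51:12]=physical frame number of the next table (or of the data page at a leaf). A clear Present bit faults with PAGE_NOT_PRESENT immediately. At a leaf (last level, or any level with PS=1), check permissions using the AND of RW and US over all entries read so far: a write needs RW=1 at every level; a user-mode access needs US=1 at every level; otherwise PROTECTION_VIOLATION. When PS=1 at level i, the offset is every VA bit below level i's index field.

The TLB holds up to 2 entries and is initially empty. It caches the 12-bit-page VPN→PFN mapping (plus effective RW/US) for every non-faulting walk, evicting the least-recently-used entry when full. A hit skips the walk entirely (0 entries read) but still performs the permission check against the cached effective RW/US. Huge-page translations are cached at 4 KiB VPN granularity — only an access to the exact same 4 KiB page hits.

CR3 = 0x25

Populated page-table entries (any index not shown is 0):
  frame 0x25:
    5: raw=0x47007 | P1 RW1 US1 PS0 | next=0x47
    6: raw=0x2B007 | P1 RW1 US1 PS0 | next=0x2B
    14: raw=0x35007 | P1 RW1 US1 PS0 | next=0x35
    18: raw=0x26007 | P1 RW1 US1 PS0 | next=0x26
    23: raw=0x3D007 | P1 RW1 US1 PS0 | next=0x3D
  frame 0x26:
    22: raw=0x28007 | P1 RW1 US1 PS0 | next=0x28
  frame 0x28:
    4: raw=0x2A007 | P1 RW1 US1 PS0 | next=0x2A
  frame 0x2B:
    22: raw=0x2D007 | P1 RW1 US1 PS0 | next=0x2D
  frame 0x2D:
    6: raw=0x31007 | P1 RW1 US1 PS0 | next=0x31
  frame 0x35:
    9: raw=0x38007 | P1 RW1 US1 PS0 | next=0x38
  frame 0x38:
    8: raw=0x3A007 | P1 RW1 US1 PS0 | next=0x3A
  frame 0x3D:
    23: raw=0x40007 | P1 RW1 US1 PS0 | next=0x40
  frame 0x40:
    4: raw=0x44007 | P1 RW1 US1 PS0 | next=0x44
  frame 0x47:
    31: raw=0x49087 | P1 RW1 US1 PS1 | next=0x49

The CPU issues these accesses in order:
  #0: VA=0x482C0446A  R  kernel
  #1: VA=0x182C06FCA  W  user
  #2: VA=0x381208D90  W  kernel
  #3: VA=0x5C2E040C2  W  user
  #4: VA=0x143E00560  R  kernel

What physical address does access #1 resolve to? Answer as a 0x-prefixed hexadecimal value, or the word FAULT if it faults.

Per-access translation:
#0 VA=0x482C0446A (r,kernel):
  lvl0: tbl 0x25, slot 18 ⇒ 0x26007 (P1/RW1/US1/PS0)
  lvl1: tbl 0x26, slot 22 ⇒ 0x28007 (P1/RW1/US1/PS0)
  lvl2: tbl 0x28, slot 4 ⇒ 0x2A007 (P1/RW1/US1/PS0)
  ✓ 0x2A46A  — 3 lookups
#1 VA=0x182C06FCA (w,user):
  lvl0: tbl 0x25, slot 6 ⇒ 0x2B007 (P1/RW1/US1/PS0)
  lvl1: tbl 0x2B, slot 22 ⇒ 0x2D007 (P1/RW1/US1/PS0)
  lvl2: tbl 0x2D, slot 6 ⇒ 0x31007 (P1/RW1/US1/PS0)
  ✓ 0x31FCA  — 3 lookups
#2 VA=0x381208D90 (w,kernel):
  lvl0: tbl 0x25, slot 14 ⇒ 0x35007 (P1/RW1/US1/PS0)
  lvl1: tbl 0x35, slot 9 ⇒ 0x38007 (P1/RW1/US1/PS0)
  lvl2: tbl 0x38, slot 8 ⇒ 0x3A007 (P1/RW1/US1/PS0)
  ✓ 0x3AD90  — 3 lookups
#3 VA=0x5C2E040C2 (w,user):
  lvl0: tbl 0x25, slot 23 ⇒ 0x3D007 (P1/RW1/US1/PS0)
  lvl1: tbl 0x3D, slot 23 ⇒ 0x40007 (P1/RW1/US1/PS0)
  lvl2: tbl 0x40, slot 4 ⇒ 0x44007 (P1/RW1/US1/PS0)
  ✓ 0x440C2  — 3 lookups
#4 VA=0x143E00560 (r,kernel):
  lvl0: tbl 0x25, slot 5 ⇒ 0x47007 (P1/RW1/US1/PS0)
  lvl1: tbl 0x47, slot 31 ⇒ 0x49087 (P1/RW1/US1/PS1)
  ✓ 0x49560 (huge @L1)  — 2 lookups

Access #1 PA: 0x31FCA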